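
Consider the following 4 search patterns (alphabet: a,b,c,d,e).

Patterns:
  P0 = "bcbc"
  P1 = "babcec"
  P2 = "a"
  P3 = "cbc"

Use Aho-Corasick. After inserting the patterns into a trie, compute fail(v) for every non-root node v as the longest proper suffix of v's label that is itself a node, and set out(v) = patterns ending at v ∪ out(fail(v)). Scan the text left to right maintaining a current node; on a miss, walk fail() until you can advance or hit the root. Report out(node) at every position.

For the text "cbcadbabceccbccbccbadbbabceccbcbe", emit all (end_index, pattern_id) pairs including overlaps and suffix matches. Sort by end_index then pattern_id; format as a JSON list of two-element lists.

Construct AC machine:
Trie (insert patterns):
  n0 'ε': a→10 b→1 c→11
  n1 'b': a→5 c→2
  n2 'bc': b→3
  n3 'bcb': c→4
  n4 'bcbc': ·  [P0 ends]
  n5 'ba': b→6
  n6 'bab': c→7
  n7 'babc': e→8
  n8 'babce': c→9
  n9 'babcec': ·  [P1 ends]
  n10 'a': ·  [P2 ends]
  n11 'c': b→12
  n12 'cb': c→13
  n13 'cbc': ·  [P3 ends]

BFS fail/out derivation:
  fail(1) 'b': from fail(0)=0 chase 'b': 0 ⇒ 0;  out=∅∪out(0)=∅
  fail(10) 'a': from fail(0)=0 chase 'a': 0 ⇒ 0;  out={2}∪out(0)={2}
  fail(11) 'c': from fail(0)=0 chase 'c': 0 ⇒ 0;  out=∅∪out(0)=∅
  fail(2) 'bc': from fail(1)=0 chase 'c': 0 ⇒ 11;  out=∅∪out(11)=∅
  fail(5) 'ba': from fail(1)=0 chase 'a': 0 ⇒ 10;  out=∅∪out(10)={2}
  fail(12) 'cb': from fail(11)=0 chase 'b': 0 ⇒ 1;  out=∅∪out(1)=∅
  fail(3) 'bcb': from fail(2)=11 chase 'b': 11 ⇒ 12;  out=∅∪out(12)=∅
  fail(6) 'bab': from fail(5)=10 chase 'b': 10→0 ⇒ 1;  out=∅∪out(1)=∅
  fail(13) 'cbc': from fail(12)=1 chase 'c': 1 ⇒ 2;  out={3}∪out(2)={3}
  fail(4) 'bcbc': from fail(3)=12 chase 'c': 12 ⇒ 13;  out={0}∪out(13)={0,3}
  fail(7) 'babc': from fail(6)=1 chase 'c': 1 ⇒ 2;  out=∅∪out(2)=∅
  fail(8) 'babce': from fail(7)=2 chase 'e': 2→11→0 ⇒ 0;  out=∅∪out(0)=∅
  fail(9) 'babcec': from fail(8)=0 chase 'c': 0 ⇒ 11;  out={1}∪out(11)={1}

Run:
pos 0 'c': at 11
pos 1 'b': at 12
pos 2 'c': at 13  ** P3@[0:2]
pos 3 'a': at 10 (via fail)  ** P2@[3:3]
pos 4 'd': at 0 (via fail)
pos 5 'b': at 1
pos 6 'a': at 5  ** P2@[6:6]
pos 7 'b': at 6
pos 8 'c': at 7
pos 9 'e': at 8
pos 10 'c': at 9  ** P1@[5:10]
pos 11 'c': at 11 (via fail)
pos 12 'b': at 12
pos 13 'c': at 13  ** P3@[11:13]
pos 14 'c': at 11 (via fail)
pos 15 'b': at 12
pos 16 'c': at 13  ** P3@[14:16]
pos 17 'c': at 11 (via fail)
pos 18 'b': at 12
pos 19 'a': at 5 (via fail)  ** P2@[19:19]
pos 20 'd': at 0 (via fail)
pos 21 'b': at 1
pos 22 'b': at 1 (via fail)
pos 23 'a': at 5  ** P2@[23:23]
pos 24 'b': at 6
pos 25 'c': at 7
pos 26 'e': at 8
pos 27 'c': at 9  ** P1@[22:27]
pos 28 'c': at 11 (via fail)
pos 29 'b': at 12
pos 30 'c': at 13  ** P3@[28:30]
pos 31 'b': at 3 (via fail)
pos 32 'e': at 0 (via fail)

Result: [[2,3],[3,2],[6,2],[10,1],[13,3],[16,3],[19,2],[23,2],[27,1],[30,3]]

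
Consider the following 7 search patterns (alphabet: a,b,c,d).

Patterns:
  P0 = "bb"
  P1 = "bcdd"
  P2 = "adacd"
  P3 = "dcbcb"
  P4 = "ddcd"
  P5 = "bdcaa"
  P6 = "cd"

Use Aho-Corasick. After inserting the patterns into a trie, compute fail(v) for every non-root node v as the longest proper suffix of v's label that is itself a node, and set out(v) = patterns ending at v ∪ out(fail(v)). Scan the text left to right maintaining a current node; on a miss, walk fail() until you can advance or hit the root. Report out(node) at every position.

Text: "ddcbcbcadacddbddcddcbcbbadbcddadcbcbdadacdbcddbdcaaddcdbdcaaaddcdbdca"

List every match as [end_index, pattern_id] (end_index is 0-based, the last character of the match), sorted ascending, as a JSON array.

Construct AC machine:
Trie (insert patterns):
  0='ε' goto a→6 b→1 c→23 d→11
  1='b' goto b→2 c→3 d→19
  2='bb' goto ·  [P0 ends]
  3='bc' goto d→4
  4='bcd' goto d→5
  5='bcdd' goto ·  [P1 ends]
  6='a' goto d→7
  7='ad' goto a→8
  8='ada' goto c→9
  9='adac' goto d→10
  10='adacd' goto ·  [P2 ends]
  11='d' goto c→12 d→16
  12='dc' goto b→13
  13='dcb' goto c→14
  14='dcbc' goto b→15
  15='dcbcb' goto ·  [P3 ends]
  16='dd' goto c→17
  17='ddc' goto d→18
  18='ddcd' goto ·  [P4 ends]
  19='bd' goto c→20
  20='bdc' goto a→21
  21='bdca' goto a→22
  22='bdcaa' goto ·  [P5 ends]
  23='c' goto d→24
  24='cd' goto ·  [P6 ends]

BFS fail/out derivation:
  fail(1) 'b': from fail(0)=0 chase 'b': 0 ⇒ 0;  out=∅∪out(0)=∅
  fail(6) 'a': from fail(0)=0 chase 'a': 0 ⇒ 0;  out=∅∪out(0)=∅
  fail(11) 'd': from fail(0)=0 chase 'd': 0 ⇒ 0;  out=∅∪out(0)=∅
  fail(23) 'c': from fail(0)=0 chase 'c': 0 ⇒ 0;  out=∅∪out(0)=∅
  fail(2) 'bb': from fail(1)=0 chase 'b': 0 ⇒ 1;  out={0}∪out(1)={0}
  fail(3) 'bc': from fail(1)=0 chase 'c': 0 ⇒ 23;  out=∅∪out(23)=∅
  fail(7) 'ad': from fail(6)=0 chase 'd': 0 ⇒ 11;  out=∅∪out(11)=∅
  fail(12) 'dc': from fail(11)=0 chase 'c': 0 ⇒ 23;  out=∅∪out(23)=∅
  fail(16) 'dd': from fail(11)=0 chase 'd': 0 ⇒ 11;  out=∅∪out(11)=∅
  fail(19) 'bd': from fail(1)=0 chase 'd': 0 ⇒ 11;  out=∅∪out(11)=∅
  fail(24) 'cd': from fail(23)=0 chase 'd': 0 ⇒ 11;  out={6}∪out(11)={6}
  fail(4) 'bcd': from fail(3)=23 chase 'd': 23 ⇒ 24;  out=∅∪out(24)={6}
  fail(8) 'ada': from fail(7)=11 chase 'a': 11→0 ⇒ 6;  out=∅∪out(6)=∅
  fail(13) 'dcb': from fail(12)=23 chase 'b': 23→0 ⇒ 1;  out=∅∪out(1)=∅
  fail(17) 'ddc': from fail(16)=11 chase 'c': 11 ⇒ 12;  out=∅∪out(12)=∅
  fail(20) 'bdc': from fail(19)=11 chase 'c': 11 ⇒ 12;  out=∅∪out(12)=∅
  fail(5) 'bcdd': from fail(4)=24 chase 'd': 24→11 ⇒ 16;  out={1}∪out(16)={1}
  fail(9) 'adac': from fail(8)=6 chase 'c': 6→0 ⇒ 23;  out=∅∪out(23)=∅
  fail(14) 'dcbc': from fail(13)=1 chase 'c': 1 ⇒ 3;  out=∅∪out(3)=∅
  fail(18) 'ddcd': from fail(17)=12 chase 'd': 12→23 ⇒ 24;  out={4}∪out(24)={4,6}
  fail(21) 'bdca': from fail(20)=12 chase 'a': 12→23→0 ⇒ 6;  out=∅∪out(6)=∅
  fail(10) 'adacd': from fail(9)=23 chase 'd': 23 ⇒ 24;  out={2}∪out(24)={2,6}
  fail(15) 'dcbcb': from fail(14)=3 chase 'b': 3→23→0 ⇒ 1;  out={3}∪out(1)={3}
  fail(22) 'bdcaa': from fail(21)=6 chase 'a': 6→0 ⇒ 6;  out={5}∪out(6)={5}

Text stream:
pos 0 'd': at 11
pos 1 'd': at 16
pos 2 'c': at 17
pos 3 'b': at 13 ·f
pos 4 'c': at 14
pos 5 'b': at 15  ** P3@[1:5]
pos 6 'c': at 3 ·f
pos 7 'a': at 6 ·f
pos 8 'd': at 7
pos 9 'a': at 8
pos 10 'c': at 9
pos 11 'd': at 10  ** P2@[7:11],P6@[10:11]
pos 12 'd': at 16 ·f
pos 13 'b': at 1 ·f
pos 14 'd': at 19
pos 15 'd': at 16 ·f
pos 16 'c': at 17
pos 17 'd': at 18  ** P4@[14:17],P6@[16:17]
pos 18 'd': at 16 ·f
pos 19 'c': at 17
pos 20 'b': at 13 ·f
pos 21 'c': at 14
pos 22 'b': at 15  ** P3@[18:22]
pos 23 'b': at 2 ·f  ** P0@[22:23]
pos 24 'a': at 6 ·f
pos 25 'd': at 7
pos 26 'b': at 1 ·f
pos 27 'c': at 3
pos 28 'd': at 4  ** P6@[27:28]
pos 29 'd': at 5  ** P1@[26:29]
pos 30 'a': at 6 ·f
pos 31 'd': at 7
pos 32 'c': at 12 ·f
pos 33 'b': at 13
pos 34 'c': at 14
pos 35 'b': at 15  ** P3@[31:35]
pos 36 'd': at 19 ·f
pos 37 'a': at 6 ·f
pos 38 'd': at 7
pos 39 'a': at 8
pos 40 'c': at 9
pos 41 'd': at 10  ** P2@[37:41],P6@[40:41]
pos 42 'b': at 1 ·f
pos 43 'c': at 3
pos 44 'd': at 4  ** P6@[43:44]
pos 45 'd': at 5  ** P1@[42:45]
pos 46 'b': at 1 ·f
pos 47 'd': at 19
pos 48 'c': at 20
pos 49 'a': at 21
pos 50 'a': at 22  ** P5@[46:50]
pos 51 'd': at 7 ·f
pos 52 'd': at 16 ·f
pos 53 'c': at 17
pos 54 'd': at 18  ** P4@[51:54],P6@[53:54]
pos 55 'b': at 1 ·f
pos 56 'd': at 19
pos 57 'c': at 20
pos 58 'a': at 21
pos 59 'a': at 22  ** P5@[55:59]
pos 60 'a': at 6 ·f
pos 61 'd': at 7
pos 62 'd': at 16 ·f
pos 63 'c': at 17
pos 64 'd': at 18  ** P4@[61:64],P6@[63:64]
pos 65 'b': at 1 ·f
pos 66 'd': at 19
pos 67 'c': at 20
pos 68 'a': at 21

All matches (sorted): [[5,3],[11,2],[11,6],[17,4],[17,6],[22,3],[23,0],[28,6],[29,1],[35,3],[41,2],[41,6],[44,6],[45,1],[50,5],[54,4],[54,6],[59,5],[64,4],[64,6]]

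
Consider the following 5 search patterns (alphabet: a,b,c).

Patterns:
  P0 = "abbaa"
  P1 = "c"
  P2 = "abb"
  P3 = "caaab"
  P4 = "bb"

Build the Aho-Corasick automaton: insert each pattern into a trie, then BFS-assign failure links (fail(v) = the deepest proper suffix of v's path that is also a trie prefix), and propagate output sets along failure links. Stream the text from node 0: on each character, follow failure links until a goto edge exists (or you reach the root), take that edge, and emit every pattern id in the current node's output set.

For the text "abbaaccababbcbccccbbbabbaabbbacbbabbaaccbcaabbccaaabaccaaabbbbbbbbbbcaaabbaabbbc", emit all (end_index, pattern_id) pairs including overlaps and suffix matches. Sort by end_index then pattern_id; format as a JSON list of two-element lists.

Build automaton:
Trie (insert patterns):
  n0 'ε': a→1 b→11 c→6
  n1 'a': b→2
  n2 'ab': b→3
  n3 'abb': a→4  [P2 ends]
  n4 'abba': a→5
  n5 'abbaa': ·  [P0 ends]
  n6 'c': a→7  [P1 ends]
  n7 'ca': a→8
  n8 'caa': a→9
  n9 'caaa': b→10
  n10 'caaab': ·  [P3 ends]
  n11 'b': b→12
  n12 'bb': ·  [P4 ends]

Failure links (BFS by depth):
  fail(1) 'a': from fail(0)=0 chase 'a': 0 ⇒ 0;  out=∅∪out(0)=∅
  fail(6) 'c': from fail(0)=0 chase 'c': 0 ⇒ 0;  out={1}∪out(0)={1}
  fail(11) 'b': from fail(0)=0 chase 'b': 0 ⇒ 0;  out=∅∪out(0)=∅
  fail(2) 'ab': from fail(1)=0 chase 'b': 0 ⇒ 11;  out=∅∪out(11)=∅
  fail(7) 'ca': from fail(6)=0 chase 'a': 0 ⇒ 1;  out=∅∪out(1)=∅
  fail(12) 'bb': from fail(11)=0 chase 'b': 0 ⇒ 11;  out={4}∪out(11)={4}
  fail(3) 'abb': from fail(2)=11 chase 'b': 11 ⇒ 12;  out={2}∪out(12)={2,4}
  fail(8) 'caa': from fail(7)=1 chase 'a': 1→0 ⇒ 1;  out=∅∪out(1)=∅
  fail(4) 'abba': from fail(3)=12 chase 'a': 12→11→0 ⇒ 1;  out=∅∪out(1)=∅
  fail(9) 'caaa': from fail(8)=1 chase 'a': 1→0 ⇒ 1;  out=∅∪out(1)=∅
  fail(5) 'abbaa': from fail(4)=1 chase 'a': 1→0 ⇒ 1;  out={0}∪out(1)={0}
  fail(10) 'caaab': from fail(9)=1 chase 'b': 1 ⇒ 2;  out={3}∪out(2)={3}

Scan:
i=0 'a': node 0→1
i=1 'b': node 1→2
i=2 'b': node 2→3  → match P2@[0:2],P4@[1:2]
i=3 'a': node 3→4
i=4 'a': node 4→5  → match P0@[0:4]
i=5 'c': node 5→6 (via fail)  → match P1@[5:5]
i=6 'c': node 6→6 (via fail)  → match P1@[6:6]
i=7 'a': node 6→7
i=8 'b': node 7→2 (via fail)
i=9 'a': node 2→1 (via fail)
i=10 'b': node 1→2
i=11 'b': node 2→3  → match P2@[9:11],P4@[10:11]
i=12 'c': node 3→6 (via fail)  → match P1@[12:12]
i=13 'b': node 6→11 (via fail)
i=14 'c': node 11→6 (via fail)  → match P1@[14:14]
i=15 'c': node 6→6 (via fail)  → match P1@[15:15]
i=16 'c': node 6→6 (via fail)  → match P1@[16:16]
i=17 'c': node 6→6 (via fail)  → match P1@[17:17]
i=18 'b': node 6→11 (via fail)
i=19 'b': node 11→12  → match P4@[18:19]
i=20 'b': node 12→12 (via fail)  → match P4@[19:20]
i=21 'a': node 12→1 (via fail)
i=22 'b': node 1→2
i=23 'b': node 2→3  → match P2@[21:23],P4@[22:23]
i=24 'a': node 3→4
i=25 'a': node 4→5  → match P0@[21:25]
i=26 'b': node 5→2 (via fail)
i=27 'b': node 2→3  → match P2@[25:27],P4@[26:27]
i=28 'b': node 3→12 (via fail)  → match P4@[27:28]
i=29 'a': node 12→1 (via fail)
i=30 'c': node 1→6 (via fail)  → match P1@[30:30]
i=31 'b': node 6→11 (via fail)
i=32 'b': node 11→12  → match P4@[31:32]
i=33 'a': node 12→1 (via fail)
i=34 'b': node 1→2
i=35 'b': node 2→3  → match P2@[33:35],P4@[34:35]
i=36 'a': node 3→4
i=37 'a': node 4→5  → match P0@[33:37]
i=38 'c': node 5→6 (via fail)  → match P1@[38:38]
i=39 'c': node 6→6 (via fail)  → match P1@[39:39]
i=40 'b': node 6→11 (via fail)
i=41 'c': node 11→6 (via fail)  → match P1@[41:41]
i=42 'a': node 6→7
i=43 'a': node 7→8
i=44 'b': node 8→2 (via fail)
i=45 'b': node 2→3  → match P2@[43:45],P4@[44:45]
i=46 'c': node 3→6 (via fail)  → match P1@[46:46]
i=47 'c': node 6→6 (via fail)  → match P1@[47:47]
i=48 'a': node 6→7
i=49 'a': node 7→8
i=50 'a': node 8→9
i=51 'b': node 9→10  → match P3@[47:51]
i=52 'a': node 10→1 (via fail)
i=53 'c': node 1→6 (via fail)  → match P1@[53:53]
i=54 'c': node 6→6 (via fail)  → match P1@[54:54]
i=55 'a': node 6→7
i=56 'a': node 7→8
i=57 'a': node 8→9
i=58 'b': node 9→10  → match P3@[54:58]
i=59 'b': node 10→3 (via fail)  → match P2@[57:59],P4@[58:59]
i=60 'b': node 3→12 (via fail)  → match P4@[59:60]
i=61 'b': node 12→12 (via fail)  → match P4@[60:61]
i=62 'b': node 12→12 (via fail)  → match P4@[61:62]
i=63 'b': node 12→12 (via fail)  → match P4@[62:63]
i=64 'b': node 12→12 (via fail)  → match P4@[63:64]
i=65 'b': node 12→12 (via fail)  → match P4@[64:65]
i=66 'b': node 12→12 (via fail)  → match P4@[65:66]
i=67 'b': node 12→12 (via fail)  → match P4@[66:67]
i=68 'c': node 12→6 (via fail)  → match P1@[68:68]
i=69 'a': node 6→7
i=70 'a': node 7→8
i=71 'a': node 8→9
i=72 'b': node 9→10  → match P3@[68:72]
i=73 'b': node 10→3 (via fail)  → match P2@[71:73],P4@[72:73]
i=74 'a': node 3→4
i=75 'a': node 4→5  → match P0@[71:75]
i=76 'b': node 5→2 (via fail)
i=77 'b': node 2→3  → match P2@[75:77],P4@[76:77]
i=78 'b': node 3→12 (via fail)  → match P4@[77:78]
i=79 'c': node 12→6 (via fail)  → match P1@[79:79]

Matches: [[2,2],[2,4],[4,0],[5,1],[6,1],[11,2],[11,4],[12,1],[14,1],[15,1],[16,1],[17,1],[19,4],[20,4],[23,2],[23,4],[25,0],[27,2],[27,4],[28,4],[30,1],[32,4],[35,2],[35,4],[37,0],[38,1],[39,1],[41,1],[45,2],[45,4],[46,1],[47,1],[51,3],[53,1],[54,1],[58,3],[59,2],[59,4],[60,4],[61,4],[62,4],[63,4],[64,4],[65,4],[66,4],[67,4],[68,1],[72,3],[73,2],[73,4],[75,0],[77,2],[77,4],[78,4],[79,1]]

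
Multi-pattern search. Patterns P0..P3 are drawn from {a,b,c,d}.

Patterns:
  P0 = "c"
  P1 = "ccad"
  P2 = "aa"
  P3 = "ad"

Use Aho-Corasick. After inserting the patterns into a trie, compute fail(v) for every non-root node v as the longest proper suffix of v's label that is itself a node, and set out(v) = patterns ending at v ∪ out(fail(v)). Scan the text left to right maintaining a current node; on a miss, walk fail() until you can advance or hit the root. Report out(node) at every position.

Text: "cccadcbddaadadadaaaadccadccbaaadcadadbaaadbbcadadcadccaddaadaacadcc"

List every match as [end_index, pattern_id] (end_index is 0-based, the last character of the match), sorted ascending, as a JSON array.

Build:
Trie nodes:
  0='ε' goto a→5 c→1
  1='c' goto c→2  ←P0
  2='cc' goto a→3
  3='cca' goto d→4
  4='ccad' goto ·  ←P1
  5='a' goto a→6 d→7
  6='aa' goto ·  ←P2
  7='ad' goto ·  ←P3

Failure links (BFS by depth):
  n1('c'): parent n0 fail=0; on 'c' 0 → fail=0;  out {0}∪∅={0}
  n5('a'): parent n0 fail=0; on 'a' 0 → fail=0;  out ∅∪∅=∅
  n2('cc'): parent n1 fail=0; on 'c' 0 → fail=1;  out ∅∪{0}={0}
  n6('aa'): parent n5 fail=0; on 'a' 0 → fail=5;  out {2}∪∅={2}
  n7('ad'): parent n5 fail=0; on 'd' 0 → fail=0;  out {3}∪∅={3}
  n3('cca'): parent n2 fail=1; on 'a' 1→0 → fail=5;  out ∅∪∅=∅
  n4('ccad'): parent n3 fail=5; on 'd' 5 → fail=7;  out {1}∪{3}={1,3}

Run:
pos 0 'c': at 1  emit P0@[0:0]
pos 1 'c': at 2  emit P0@[1:1]
pos 2 'c': at 2 (fail-walked)  emit P0@[2:2]
pos 3 'a': at 3
pos 4 'd': at 4  emit P1@[1:4],P3@[3:4]
pos 5 'c': at 1 (fail-walked)  emit P0@[5:5]
pos 6 'b': at 0 (fail-walked)
pos 7 'd': at 0
pos 8 'd': at 0
pos 9 'a': at 5
pos 10 'a': at 6  emit P2@[9:10]
pos 11 'd': at 7 (fail-walked)  emit P3@[10:11]
pos 12 'a': at 5 (fail-walked)
pos 13 'd': at 7  emit P3@[12:13]
pos 14 'a': at 5 (fail-walked)
pos 15 'd': at 7  emit P3@[14:15]
pos 16 'a': at 5 (fail-walked)
pos 17 'a': at 6  emit P2@[16:17]
pos 18 'a': at 6 (fail-walked)  emit P2@[17:18]
pos 19 'a': at 6 (fail-walked)  emit P2@[18:19]
pos 20 'd': at 7 (fail-walked)  emit P3@[19:20]
pos 21 'c': at 1 (fail-walked)  emit P0@[21:21]
pos 22 'c': at 2  emit P0@[22:22]
pos 23 'a': at 3
pos 24 'd': at 4  emit P1@[21:24],P3@[23:24]
pos 25 'c': at 1 (fail-walked)  emit P0@[25:25]
pos 26 'c': at 2  emit P0@[26:26]
pos 27 'b': at 0 (fail-walked)
pos 28 'a': at 5
pos 29 'a': at 6  emit P2@[28:29]
pos 30 'a': at 6 (fail-walked)  emit P2@[29:30]
pos 31 'd': at 7 (fail-walked)  emit P3@[30:31]
pos 32 'c': at 1 (fail-walked)  emit P0@[32:32]
pos 33 'a': at 5 (fail-walked)
pos 34 'd': at 7  emit P3@[33:34]
pos 35 'a': at 5 (fail-walked)
pos 36 'd': at 7  emit P3@[35:36]
pos 37 'b': at 0 (fail-walked)
pos 38 'a': at 5
pos 39 'a': at 6  emit P2@[38:39]
pos 40 'a': at 6 (fail-walked)  emit P2@[39:40]
pos 41 'd': at 7 (fail-walked)  emit P3@[40:41]
pos 42 'b': at 0 (fail-walked)
pos 43 'b': at 0
pos 44 'c': at 1  emit P0@[44:44]
pos 45 'a': at 5 (fail-walked)
pos 46 'd': at 7  emit P3@[45:46]
pos 47 'a': at 5 (fail-walked)
pos 48 'd': at 7  emit P3@[47:48]
pos 49 'c': at 1 (fail-walked)  emit P0@[49:49]
pos 50 'a': at 5 (fail-walked)
pos 51 'd': at 7  emit P3@[50:51]
pos 52 'c': at 1 (fail-walked)  emit P0@[52:52]
pos 53 'c': at 2  emit P0@[53:53]
pos 54 'a': at 3
pos 55 'd': at 4  emit P1@[52:55],P3@[54:55]
pos 56 'd': at 0 (fail-walked)
pos 57 'a': at 5
pos 58 'a': at 6  emit P2@[57:58]
pos 59 'd': at 7 (fail-walked)  emit P3@[58:59]
pos 60 'a': at 5 (fail-walked)
pos 61 'a': at 6  emit P2@[60:61]
pos 62 'c': at 1 (fail-walked)  emit P0@[62:62]
pos 63 'a': at 5 (fail-walked)
pos 64 'd': at 7  emit P3@[63:64]
pos 65 'c': at 1 (fail-walked)  emit P0@[65:65]
pos 66 'c': at 2  emit P0@[66:66]

Result: [[0,0],[1,0],[2,0],[4,1],[4,3],[5,0],[10,2],[11,3],[13,3],[15,3],[17,2],[18,2],[19,2],[20,3],[21,0],[22,0],[24,1],[24,3],[25,0],[26,0],[29,2],[30,2],[31,3],[32,0],[34,3],[36,3],[39,2],[40,2],[41,3],[44,0],[46,3],[48,3],[49,0],[51,3],[52,0],[53,0],[55,1],[55,3],[58,2],[59,3],[61,2],[62,0],[64,3],[65,0],[66,0]]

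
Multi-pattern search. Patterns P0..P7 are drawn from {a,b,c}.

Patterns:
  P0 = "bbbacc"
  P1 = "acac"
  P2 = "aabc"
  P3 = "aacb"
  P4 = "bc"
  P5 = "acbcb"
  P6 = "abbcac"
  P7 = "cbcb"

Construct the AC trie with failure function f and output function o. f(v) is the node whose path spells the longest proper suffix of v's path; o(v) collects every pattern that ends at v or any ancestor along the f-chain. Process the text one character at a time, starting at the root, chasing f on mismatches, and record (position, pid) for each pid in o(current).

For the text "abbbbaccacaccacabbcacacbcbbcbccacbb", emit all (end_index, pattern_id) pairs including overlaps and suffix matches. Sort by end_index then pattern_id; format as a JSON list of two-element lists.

Build:
Trie (insert patterns):
  0='ε' goto a→7 b→1 c→25
  1='b' goto b→2 c→16
  2='bb' goto b→3
  3='bbb' goto a→4
  4='bbba' goto c→5
  5='bbbac' goto c→6
  6='bbbacc' goto ·  [P0 ends]
  7='a' goto a→11 b→20 c→8
  8='ac' goto a→9 b→17
  9='aca' goto c→10
  10='acac' goto ·  [P1 ends]
  11='aa' goto b→12 c→14
  12='aab' goto c→13
  13='aabc' goto ·  [P2 ends]
  14='aac' goto b→15
  15='aacb' goto ·  [P3 ends]
  16='bc' goto ·  [P4 ends]
  17='acb' goto c→18
  18='acbc' goto b→19
  19='acbcb' goto ·  [P5 ends]
  20='ab' goto b→21
  21='abb' goto c→22
  22='abbc' goto a→23
  23='abbca' goto c→24
  24='abbcac' goto ·  [P6 ends]
  25='c' goto b→26
  26='cb' goto c→27
  27='cbc' goto b→28
  28='cbcb' goto ·  [P7 ends]

Failure links (BFS by depth):
  n1('b'): parent n0 fail=0; on 'b' 0 → fail=0;  out ∅∪∅=∅
  n7('a'): parent n0 fail=0; on 'a' 0 → fail=0;  out ∅∪∅=∅
  n25('c'): parent n0 fail=0; on 'c' 0 → fail=0;  out ∅∪∅=∅
  n2('bb'): parent n1 fail=0; on 'b' 0 → fail=1;  out ∅∪∅=∅
  n8('ac'): parent n7 fail=0; on 'c' 0 → fail=25;  out ∅∪∅=∅
  n11('aa'): parent n7 fail=0; on 'a' 0 → fail=7;  out ∅∪∅=∅
  n16('bc'): parent n1 fail=0; on 'c' 0 → fail=25;  out {4}∪∅={4}
  n20('ab'): parent n7 fail=0; on 'b' 0 → fail=1;  out ∅∪∅=∅
  n26('cb'): parent n25 fail=0; on 'b' 0 → fail=1;  out ∅∪∅=∅
  n3('bbb'): parent n2 fail=1; on 'b' 1 → fail=2;  out ∅∪∅=∅
  n9('aca'): parent n8 fail=25; on 'a' 25→0 → fail=7;  out ∅∪∅=∅
  n12('aab'): parent n11 fail=7; on 'b' 7 → fail=20;  out ∅∪∅=∅
  n14('aac'): parent n11 fail=7; on 'c' 7 → fail=8;  out ∅∪∅=∅
  n17('acb'): parent n8 fail=25; on 'b' 25 → fail=26;  out ∅∪∅=∅
  n21('abb'): parent n20 fail=1; on 'b' 1 → fail=2;  out ∅∪∅=∅
  n27('cbc'): parent n26 fail=1; on 'c' 1 → fail=16;  out ∅∪{4}={4}
  n4('bbba'): parent n3 fail=2; on 'a' 2→1→0 → fail=7;  out ∅∪∅=∅
  n10('acac'): parent n9 fail=7; on 'c' 7 → fail=8;  out {1}∪∅={1}
  n13('aabc'): parent n12 fail=20; on 'c' 20→1 → fail=16;  out {2}∪{4}={2,4}
  n15('aacb'): parent n14 fail=8; on 'b' 8 → fail=17;  out {3}∪∅={3}
  n18('acbc'): parent n17 fail=26; on 'c' 26 → fail=27;  out ∅∪{4}={4}
  n22('abbc'): parent n21 fail=2; on 'c' 2→1 → fail=16;  out ∅∪{4}={4}
  n28('cbcb'): parent n27 fail=16; on 'b' 16→25 → fail=26;  out {7}∪∅={7}
  n5('bbbac'): parent n4 fail=7; on 'c' 7 → fail=8;  out ∅∪∅=∅
  n19('acbcb'): parent n18 fail=27; on 'b' 27 → fail=28;  out {5}∪{7}={5,7}
  n23('abbca'): parent n22 fail=16; on 'a' 16→25→0 → fail=7;  out ∅∪∅=∅
  n6('bbbacc'): parent n5 fail=8; on 'c' 8→25→0 → fail=25;  out {0}∪∅={0}
  n24('abbcac'): parent n23 fail=7; on 'c' 7 → fail=8;  out {6}∪∅={6}

Scan:
pos 0 'a': at 7
pos 1 'b': at 20
pos 2 'b': at 21
pos 3 'b': at 3 ·f
pos 4 'b': at 3 ·f
pos 5 'a': at 4
pos 6 'c': at 5
pos 7 'c': at 6  ** P0@[2:7]
pos 8 'a': at 7 ·f
pos 9 'c': at 8
pos 10 'a': at 9
pos 11 'c': at 10  ** P1@[8:11]
pos 12 'c': at 25 ·f
pos 13 'a': at 7 ·f
pos 14 'c': at 8
pos 15 'a': at 9
pos 16 'b': at 20 ·f
pos 17 'b': at 21
pos 18 'c': at 22  ** P4@[17:18]
pos 19 'a': at 23
pos 20 'c': at 24  ** P6@[15:20]
pos 21 'a': at 9 ·f
pos 22 'c': at 10  ** P1@[19:22]
pos 23 'b': at 17 ·f
pos 24 'c': at 18  ** P4@[23:24]
pos 25 'b': at 19  ** P5@[21:25],P7@[22:25]
pos 26 'b': at 2 ·f
pos 27 'c': at 16 ·f  ** P4@[26:27]
pos 28 'b': at 26 ·f
pos 29 'c': at 27  ** P4@[28:29]
pos 30 'c': at 25 ·f
pos 31 'a': at 7 ·f
pos 32 'c': at 8
pos 33 'b': at 17
pos 34 'b': at 2 ·f

All matches (sorted): [[7,0],[11,1],[18,4],[20,6],[22,1],[24,4],[25,5],[25,7],[27,4],[29,4]]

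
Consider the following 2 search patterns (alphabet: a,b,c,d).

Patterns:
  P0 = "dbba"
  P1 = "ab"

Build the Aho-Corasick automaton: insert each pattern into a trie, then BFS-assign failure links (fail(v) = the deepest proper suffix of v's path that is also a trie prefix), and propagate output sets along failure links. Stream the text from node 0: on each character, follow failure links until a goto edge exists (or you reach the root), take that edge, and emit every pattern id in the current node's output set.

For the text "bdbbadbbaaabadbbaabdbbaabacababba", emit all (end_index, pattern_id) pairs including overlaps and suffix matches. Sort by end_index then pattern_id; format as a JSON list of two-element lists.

Construct AC machine:
Trie (insert patterns):
  0='ε' goto a→5 d→1
  1='d' goto b→2
  2='db' goto b→3
  3='dbb' goto a→4
  4='dbba' goto ·  ←P0
  5='a' goto b→6
  6='ab' goto ·  ←P1

Failure links (BFS by depth):
  fail(1) 'd': from fail(0)=0 chase 'd': 0 ⇒ 0;  out=∅∪out(0)=∅
  fail(5) 'a': from fail(0)=0 chase 'a': 0 ⇒ 0;  out=∅∪out(0)=∅
  fail(2) 'db': from fail(1)=0 chase 'b': 0 ⇒ 0;  out=∅∪out(0)=∅
  fail(6) 'ab': from fail(5)=0 chase 'b': 0 ⇒ 0;  out={1}∪out(0)={1}
  fail(3) 'dbb': from fail(2)=0 chase 'b': 0 ⇒ 0;  out=∅∪out(0)=∅
  fail(4) 'dbba': from fail(3)=0 chase 'a': 0 ⇒ 5;  out={0}∪out(5)={0}

Run:
[0] read 'b'  n0⇒n0
[1] read 'd'  n0⇒n1
[2] read 'b'  n1⇒n2
[3] read 'b'  n2⇒n3
[4] read 'a'  n3⇒n4  emit P0@[1:4]
[5] read 'd'  n4⇒n1 (via fail)
[6] read 'b'  n1⇒n2
[7] read 'b'  n2⇒n3
[8] read 'a'  n3⇒n4  emit P0@[5:8]
[9] read 'a'  n4⇒n5 (via fail)
[10] read 'a'  n5⇒n5 (via fail)
[11] read 'b'  n5⇒n6  emit P1@[10:11]
[12] read 'a'  n6⇒n5 (via fail)
[13] read 'd'  n5⇒n1 (via fail)
[14] read 'b'  n1⇒n2
[15] read 'b'  n2⇒n3
[16] read 'a'  n3⇒n4  emit P0@[13:16]
[17] read 'a'  n4⇒n5 (via fail)
[18] read 'b'  n5⇒n6  emit P1@[17:18]
[19] read 'd'  n6⇒n1 (via fail)
[20] read 'b'  n1⇒n2
[21] read 'b'  n2⇒n3
[22] read 'a'  n3⇒n4  emit P0@[19:22]
[23] read 'a'  n4⇒n5 (via fail)
[24] read 'b'  n5⇒n6  emit P1@[23:24]
[25] read 'a'  n6⇒n5 (via fail)
[26] read 'c'  n5⇒n0 (via fail)
[27] read 'a'  n0⇒n5
[28] read 'b'  n5⇒n6  emit P1@[27:28]
[29] read 'a'  n6⇒n5 (via fail)
[30] read 'b'  n5⇒n6  emit P1@[29:30]
[31] read 'b'  n6⇒n0 (via fail)
[32] read 'a'  n0⇒n5

Result: [[4,0],[8,0],[11,1],[16,0],[18,1],[22,0],[24,1],[28,1],[30,1]]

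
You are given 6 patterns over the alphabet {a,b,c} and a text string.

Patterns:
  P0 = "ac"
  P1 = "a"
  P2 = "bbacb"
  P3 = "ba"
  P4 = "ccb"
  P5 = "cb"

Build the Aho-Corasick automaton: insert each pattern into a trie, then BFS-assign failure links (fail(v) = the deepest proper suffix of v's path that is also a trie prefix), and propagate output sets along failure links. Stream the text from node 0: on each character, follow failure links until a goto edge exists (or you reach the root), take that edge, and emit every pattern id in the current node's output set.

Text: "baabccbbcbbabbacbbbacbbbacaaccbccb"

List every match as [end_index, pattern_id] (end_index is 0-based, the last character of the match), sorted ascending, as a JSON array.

Construct AC machine:
Trie nodes:
  0='ε' goto a→1 b→3 c→9
  1='a' goto c→2  ←P1
  2='ac' goto ·  ←P0
  3='b' goto a→8 b→4
  4='bb' goto a→5
  5='bba' goto c→6
  6='bbac' goto b→7
  7='bbacb' goto ·  ←P2
  8='ba' goto ·  ←P3
  9='c' goto b→12 c→10
  10='cc' goto b→11
  11='ccb' goto ·  ←P4
  12='cb' goto ·  ←P5

BFS fail/out derivation:
  fail(1) 'a': from fail(0)=0 chase 'a': 0 ⇒ 0;  out={1}∪out(0)={1}
  fail(3) 'b': from fail(0)=0 chase 'b': 0 ⇒ 0;  out=∅∪out(0)=∅
  fail(9) 'c': from fail(0)=0 chase 'c': 0 ⇒ 0;  out=∅∪out(0)=∅
  fail(2) 'ac': from fail(1)=0 chase 'c': 0 ⇒ 9;  out={0}∪out(9)={0}
  fail(4) 'bb': from fail(3)=0 chase 'b': 0 ⇒ 3;  out=∅∪out(3)=∅
  fail(8) 'ba': from fail(3)=0 chase 'a': 0 ⇒ 1;  out={3}∪out(1)={1,3}
  fail(10) 'cc': from fail(9)=0 chase 'c': 0 ⇒ 9;  out=∅∪out(9)=∅
  fail(12) 'cb': from fail(9)=0 chase 'b': 0 ⇒ 3;  out={5}∪out(3)={5}
  fail(5) 'bba': from fail(4)=3 chase 'a': 3 ⇒ 8;  out=∅∪out(8)={1,3}
  fail(11) 'ccb': from fail(10)=9 chase 'b': 9 ⇒ 12;  out={4}∪out(12)={4,5}
  fail(6) 'bbac': from fail(5)=8 chase 'c': 8→1 ⇒ 2;  out=∅∪out(2)={0}
  fail(7) 'bbacb': from fail(6)=2 chase 'b': 2→9 ⇒ 12;  out={2}∪out(12)={2,5}

Scan:
i=0 'b': node 0→3
i=1 'a': node 3→8  emit P1@[1:1],P3@[0:1]
i=2 'a': node 8→1 (via fail)  emit P1@[2:2]
i=3 'b': node 1→3 (via fail)
i=4 'c': node 3→9 (via fail)
i=5 'c': node 9→10
i=6 'b': node 10→11  emit P4@[4:6],P5@[5:6]
i=7 'b': node 11→4 (via fail)
i=8 'c': node 4→9 (via fail)
i=9 'b': node 9→12  emit P5@[8:9]
i=10 'b': node 12→4 (via fail)
i=11 'a': node 4→5  emit P1@[11:11],P3@[10:11]
i=12 'b': node 5→3 (via fail)
i=13 'b': node 3→4
i=14 'a': node 4→5  emit P1@[14:14],P3@[13:14]
i=15 'c': node 5→6  emit P0@[14:15]
i=16 'b': node 6→7  emit P2@[12:16],P5@[15:16]
i=17 'b': node 7→4 (via fail)
i=18 'b': node 4→4 (via fail)
i=19 'a': node 4→5  emit P1@[19:19],P3@[18:19]
i=20 'c': node 5→6  emit P0@[19:20]
i=21 'b': node 6→7  emit P2@[17:21],P5@[20:21]
i=22 'b': node 7→4 (via fail)
i=23 'b': node 4→4 (via fail)
i=24 'a': node 4→5  emit P1@[24:24],P3@[23:24]
i=25 'c': node 5→6  emit P0@[24:25]
i=26 'a': node 6→1 (via fail)  emit P1@[26:26]
i=27 'a': node 1→1 (via fail)  emit P1@[27:27]
i=28 'c': node 1→2  emit P0@[27:28]
i=29 'c': node 2→10 (via fail)
i=30 'b': node 10→11  emit P4@[28:30],P5@[29:30]
i=31 'c': node 11→9 (via fail)
i=32 'c': node 9→10
i=33 'b': node 10→11  emit P4@[31:33],P5@[32:33]

Matches: [[1,1],[1,3],[2,1],[6,4],[6,5],[9,5],[11,1],[11,3],[14,1],[14,3],[15,0],[16,2],[16,5],[19,1],[19,3],[20,0],[21,2],[21,5],[24,1],[24,3],[25,0],[26,1],[27,1],[28,0],[30,4],[30,5],[33,4],[33,5]]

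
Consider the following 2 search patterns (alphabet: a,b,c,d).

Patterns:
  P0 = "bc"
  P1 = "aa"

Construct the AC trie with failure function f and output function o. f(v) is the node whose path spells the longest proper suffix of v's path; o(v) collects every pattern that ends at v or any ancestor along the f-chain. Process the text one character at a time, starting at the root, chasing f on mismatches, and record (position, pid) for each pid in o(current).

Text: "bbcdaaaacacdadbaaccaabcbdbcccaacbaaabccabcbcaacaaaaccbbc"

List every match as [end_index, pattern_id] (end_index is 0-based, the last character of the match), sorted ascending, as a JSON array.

Build automaton:
Trie nodes:
  n0 'ε': a→3 b→1
  n1 'b': c→2
  n2 'bc': ·  ←P0
  n3 'a': a→4
  n4 'aa': ·  ←P1

Failure links (BFS by depth):
  fail(1) 'b': from fail(0)=0 chase 'b': 0 ⇒ 0;  out=∅∪out(0)=∅
  fail(3) 'a': from fail(0)=0 chase 'a': 0 ⇒ 0;  out=∅∪out(0)=∅
  fail(2) 'bc': from fail(1)=0 chase 'c': 0 ⇒ 0;  out={0}∪out(0)={0}
  fail(4) 'aa': from fail(3)=0 chase 'a': 0 ⇒ 3;  out={1}∪out(3)={1}

Run:
pos 0 'b': at 1
pos 1 'b': at 1 ·f
pos 2 'c': at 2  emit P0@[1:2]
pos 3 'd': at 0 ·f
pos 4 'a': at 3
pos 5 'a': at 4  emit P1@[4:5]
pos 6 'a': at 4 ·f  emit P1@[5:6]
pos 7 'a': at 4 ·f  emit P1@[6:7]
pos 8 'c': at 0 ·f
pos 9 'a': at 3
pos 10 'c': at 0 ·f
pos 11 'd': at 0
pos 12 'a': at 3
pos 13 'd': at 0 ·f
pos 14 'b': at 1
pos 15 'a': at 3 ·f
pos 16 'a': at 4  emit P1@[15:16]
pos 17 'c': at 0 ·f
pos 18 'c': at 0
pos 19 'a': at 3
pos 20 'a': at 4  emit P1@[19:20]
pos 21 'b': at 1 ·f
pos 22 'c': at 2  emit P0@[21:22]
pos 23 'b': at 1 ·f
pos 24 'd': at 0 ·f
pos 25 'b': at 1
pos 26 'c': at 2  emit P0@[25:26]
pos 27 'c': at 0 ·f
pos 28 'c': at 0
pos 29 'a': at 3
pos 30 'a': at 4  emit P1@[29:30]
pos 31 'c': at 0 ·f
pos 32 'b': at 1
pos 33 'a': at 3 ·f
pos 34 'a': at 4  emit P1@[33:34]
pos 35 'a': at 4 ·f  emit P1@[34:35]
pos 36 'b': at 1 ·f
pos 37 'c': at 2  emit P0@[36:37]
pos 38 'c': at 0 ·f
pos 39 'a': at 3
pos 40 'b': at 1 ·f
pos 41 'c': at 2  emit P0@[40:41]
pos 42 'b': at 1 ·f
pos 43 'c': at 2  emit P0@[42:43]
pos 44 'a': at 3 ·f
pos 45 'a': at 4  emit P1@[44:45]
pos 46 'c': at 0 ·f
pos 47 'a': at 3
pos 48 'a': at 4  emit P1@[47:48]
pos 49 'a': at 4 ·f  emit P1@[48:49]
pos 50 'a': at 4 ·f  emit P1@[49:50]
pos 51 'c': at 0 ·f
pos 52 'c': at 0
pos 53 'b': at 1
pos 54 'b': at 1 ·f
pos 55 'c': at 2  emit P0@[54:55]

Result: [[2,0],[5,1],[6,1],[7,1],[16,1],[20,1],[22,0],[26,0],[30,1],[34,1],[35,1],[37,0],[41,0],[43,0],[45,1],[48,1],[49,1],[50,1],[55,0]]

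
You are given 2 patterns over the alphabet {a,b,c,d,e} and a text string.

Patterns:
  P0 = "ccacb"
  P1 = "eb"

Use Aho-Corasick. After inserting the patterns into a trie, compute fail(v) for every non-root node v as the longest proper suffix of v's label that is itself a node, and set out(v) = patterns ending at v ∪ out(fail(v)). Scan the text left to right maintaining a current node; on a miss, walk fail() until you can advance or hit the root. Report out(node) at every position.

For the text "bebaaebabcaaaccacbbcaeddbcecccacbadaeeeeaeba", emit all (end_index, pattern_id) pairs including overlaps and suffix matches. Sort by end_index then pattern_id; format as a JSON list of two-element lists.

Construct AC machine:
Trie nodes:
  n0 'ε': c→1 e→6
  n1 'c': c→2
  n2 'cc': a→3
  n3 'cca': c→4
  n4 'ccac': b→5
  n5 'ccacb': ·  [P0 ends]
  n6 'e': b→7
  n7 'eb': ·  [P1 ends]

BFS fail/out derivation:
  fail(1) 'c': from fail(0)=0 chase 'c': 0 ⇒ 0;  out=∅∪out(0)=∅
  fail(6) 'e': from fail(0)=0 chase 'e': 0 ⇒ 0;  out=∅∪out(0)=∅
  fail(2) 'cc': from fail(1)=0 chase 'c': 0 ⇒ 1;  out=∅∪out(1)=∅
  fail(7) 'eb': from fail(6)=0 chase 'b': 0 ⇒ 0;  out={1}∪out(0)={1}
  fail(3) 'cca': from fail(2)=1 chase 'a': 1→0 ⇒ 0;  out=∅∪out(0)=∅
  fail(4) 'ccac': from fail(3)=0 chase 'c': 0 ⇒ 1;  out=∅∪out(1)=∅
  fail(5) 'ccacb': from fail(4)=1 chase 'b': 1→0 ⇒ 0;  out={0}∪out(0)={0}

Run:
[0] read 'b'  n0⇒n0
[1] read 'e'  n0⇒n6
[2] read 'b'  n6⇒n7  → match P1@[1:2]
[3] read 'a'  n7⇒n0 ·f
[4] read 'a'  n0⇒n0
[5] read 'e'  n0⇒n6
[6] read 'b'  n6⇒n7  → match P1@[5:6]
[7] read 'a'  n7⇒n0 ·f
[8] read 'b'  n0⇒n0
[9] read 'c'  n0⇒n1
[10] read 'a'  n1⇒n0 ·f
[11] read 'a'  n0⇒n0
[12] read 'a'  n0⇒n0
[13] read 'c'  n0⇒n1
[14] read 'c'  n1⇒n2
[15] read 'a'  n2⇒n3
[16] read 'c'  n3⇒n4
[17] read 'b'  n4⇒n5  → match P0@[13:17]
[18] read 'b'  n5⇒n0 ·f
[19] read 'c'  n0⇒n1
[20] read 'a'  n1⇒n0 ·f
[21] read 'e'  n0⇒n6
[22] read 'd'  n6⇒n0 ·f
[23] read 'd'  n0⇒n0
[24] read 'b'  n0⇒n0
[25] read 'c'  n0⇒n1
[26] read 'e'  n1⇒n6 ·f
[27] read 'c'  n6⇒n1 ·f
[28] read 'c'  n1⇒n2
[29] read 'c'  n2⇒n2 ·f
[30] read 'a'  n2⇒n3
[31] read 'c'  n3⇒n4
[32] read 'b'  n4⇒n5  → match P0@[28:32]
[33] read 'a'  n5⇒n0 ·f
[34] read 'd'  n0⇒n0
[35] read 'a'  n0⇒n0
[36] read 'e'  n0⇒n6
[37] read 'e'  n6⇒n6 ·f
[38] read 'e'  n6⇒n6 ·f
[39] read 'e'  n6⇒n6 ·f
[40] read 'a'  n6⇒n0 ·f
[41] read 'e'  n0⇒n6
[42] read 'b'  n6⇒n7  → match P1@[41:42]
[43] read 'a'  n7⇒n0 ·f

All matches (sorted): [[2,1],[6,1],[17,0],[32,0],[42,1]]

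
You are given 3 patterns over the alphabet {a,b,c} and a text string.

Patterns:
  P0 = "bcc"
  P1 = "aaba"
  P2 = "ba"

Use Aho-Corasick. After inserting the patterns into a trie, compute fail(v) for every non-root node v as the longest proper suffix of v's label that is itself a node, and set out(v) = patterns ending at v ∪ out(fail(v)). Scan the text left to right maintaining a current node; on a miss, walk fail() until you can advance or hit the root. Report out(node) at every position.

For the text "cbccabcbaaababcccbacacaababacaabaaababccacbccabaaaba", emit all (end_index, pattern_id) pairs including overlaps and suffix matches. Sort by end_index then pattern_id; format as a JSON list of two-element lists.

Construct AC machine:
Trie nodes:
  0='ε' goto a→4 b→1
  1='b' goto a→8 c→2
  2='bc' goto c→3
  3='bcc' goto ·  [P0 ends]
  4='a' goto a→5
  5='aa' goto b→6
  6='aab' goto a→7
  7='aaba' goto ·  [P1 ends]
  8='ba' goto ·  [P2 ends]

BFS fail/out derivation:
  n1('b'): parent n0 fail=0; on 'b' 0 → fail=0;  out ∅∪∅=∅
  n4('a'): parent n0 fail=0; on 'a' 0 → fail=0;  out ∅∪∅=∅
  n2('bc'): parent n1 fail=0; on 'c' 0 → fail=0;  out ∅∪∅=∅
  n5('aa'): parent n4 fail=0; on 'a' 0 → fail=4;  out ∅∪∅=∅
  n8('ba'): parent n1 fail=0; on 'a' 0 → fail=4;  out {2}∪∅={2}
  n3('bcc'): parent n2 fail=0; on 'c' 0 → fail=0;  out {0}∪∅={0}
  n6('aab'): parent n5 fail=4; on 'b' 4→0 → fail=1;  out ∅∪∅=∅
  n7('aaba'): parent n6 fail=1; on 'a' 1 → fail=8;  out {1}∪{2}={1,2}

Scan:
[0] read 'c'  n0⇒n0
[1] read 'b'  n0⇒n1
[2] read 'c'  n1⇒n2
[3] read 'c'  n2⇒n3  ** P0@[1:3]
[4] read 'a'  n3⇒n4 (via fail)
[5] read 'b'  n4⇒n1 (via fail)
[6] read 'c'  n1⇒n2
[7] read 'b'  n2⇒n1 (via fail)
[8] read 'a'  n1⇒n8  ** P2@[7:8]
[9] read 'a'  n8⇒n5 (via fail)
[10] read 'a'  n5⇒n5 (via fail)
[11] read 'b'  n5⇒n6
[12] read 'a'  n6⇒n7  ** P1@[9:12],P2@[11:12]
[13] read 'b'  n7⇒n1 (via fail)
[14] read 'c'  n1⇒n2
[15] read 'c'  n2⇒n3  ** P0@[13:15]
[16] read 'c'  n3⇒n0 (via fail)
[17] read 'b'  n0⇒n1
[18] read 'a'  n1⇒n8  ** P2@[17:18]
[19] read 'c'  n8⇒n0 (via fail)
[20] read 'a'  n0⇒n4
[21] read 'c'  n4⇒n0 (via fail)
[22] read 'a'  n0⇒n4
[23] read 'a'  n4⇒n5
[24] read 'b'  n5⇒n6
[25] read 'a'  n6⇒n7  ** P1@[22:25],P2@[24:25]
[26] read 'b'  n7⇒n1 (via fail)
[27] read 'a'  n1⇒n8  ** P2@[26:27]
[28] read 'c'  n8⇒n0 (via fail)
[29] read 'a'  n0⇒n4
[30] read 'a'  n4⇒n5
[31] read 'b'  n5⇒n6
[32] read 'a'  n6⇒n7  ** P1@[29:32],P2@[31:32]
[33] read 'a'  n7⇒n5 (via fail)
[34] read 'a'  n5⇒n5 (via fail)
[35] read 'b'  n5⇒n6
[36] read 'a'  n6⇒n7  ** P1@[33:36],P2@[35:36]
[37] read 'b'  n7⇒n1 (via fail)
[38] read 'c'  n1⇒n2
[39] read 'c'  n2⇒n3  ** P0@[37:39]
[40] read 'a'  n3⇒n4 (via fail)
[41] read 'c'  n4⇒n0 (via fail)
[42] read 'b'  n0⇒n1
[43] read 'c'  n1⇒n2
[44] read 'c'  n2⇒n3  ** P0@[42:44]
[45] read 'a'  n3⇒n4 (via fail)
[46] read 'b'  n4⇒n1 (via fail)
[47] read 'a'  n1⇒n8  ** P2@[46:47]
[48] read 'a'  n8⇒n5 (via fail)
[49] read 'a'  n5⇒n5 (via fail)
[50] read 'b'  n5⇒n6
[51] read 'a'  n6⇒n7  ** P1@[48:51],P2@[50:51]

Matches: [[3,0],[8,2],[12,1],[12,2],[15,0],[18,2],[25,1],[25,2],[27,2],[32,1],[32,2],[36,1],[36,2],[39,0],[44,0],[47,2],[51,1],[51,2]]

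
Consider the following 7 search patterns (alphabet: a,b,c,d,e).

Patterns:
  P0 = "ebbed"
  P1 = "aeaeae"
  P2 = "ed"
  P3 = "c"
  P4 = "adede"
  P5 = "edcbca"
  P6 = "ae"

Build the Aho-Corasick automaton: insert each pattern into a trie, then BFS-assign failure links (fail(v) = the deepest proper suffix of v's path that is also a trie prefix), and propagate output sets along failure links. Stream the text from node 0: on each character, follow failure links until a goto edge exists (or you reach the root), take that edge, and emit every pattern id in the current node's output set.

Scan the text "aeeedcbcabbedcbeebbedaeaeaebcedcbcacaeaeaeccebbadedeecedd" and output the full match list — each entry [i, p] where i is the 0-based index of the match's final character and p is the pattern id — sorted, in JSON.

Construct AC machine:
Trie nodes:
  0='ε' goto a→6 c→13 e→1
  1='e' goto b→2 d→12
  2='eb' goto b→3
  3='ebb' goto e→4
  4='ebbe' goto d→5
  5='ebbed' goto ·  [P0 ends]
  6='a' goto d→14 e→7
  7='ae' goto a→8  [P6 ends]
  8='aea' goto e→9
  9='aeae' goto a→10
  10='aeaea' goto e→11
  11='aeaeae' goto ·  [P1 ends]
  12='ed' goto c→18  [P2 ends]
  13='c' goto ·  [P3 ends]
  14='ad' goto e→15
  15='ade' goto d→16
  16='aded' goto e→17
  17='adede' goto ·  [P4 ends]
  18='edc' goto b→19
  19='edcb' goto c→20
  20='edcbc' goto a→21
  21='edcbca' goto ·  [P5 ends]

BFS fail/out derivation:
  fail(1) 'e': from fail(0)=0 chase 'e': 0 ⇒ 0;  out=∅∪out(0)=∅
  fail(6) 'a': from fail(0)=0 chase 'a': 0 ⇒ 0;  out=∅∪out(0)=∅
  fail(13) 'c': from fail(0)=0 chase 'c': 0 ⇒ 0;  out={3}∪out(0)={3}
  fail(2) 'eb': from fail(1)=0 chase 'b': 0 ⇒ 0;  out=∅∪out(0)=∅
  fail(7) 'ae': from fail(6)=0 chase 'e': 0 ⇒ 1;  out={6}∪out(1)={6}
  fail(12) 'ed': from fail(1)=0 chase 'd': 0 ⇒ 0;  out={2}∪out(0)={2}
  fail(14) 'ad': from fail(6)=0 chase 'd': 0 ⇒ 0;  out=∅∪out(0)=∅
  fail(3) 'ebb': from fail(2)=0 chase 'b': 0 ⇒ 0;  out=∅∪out(0)=∅
  fail(8) 'aea': from fail(7)=1 chase 'a': 1→0 ⇒ 6;  out=∅∪out(6)=∅
  fail(15) 'ade': from fail(14)=0 chase 'e': 0 ⇒ 1;  out=∅∪out(1)=∅
  fail(18) 'edc': from fail(12)=0 chase 'c': 0 ⇒ 13;  out=∅∪out(13)={3}
  fail(4) 'ebbe': from fail(3)=0 chase 'e': 0 ⇒ 1;  out=∅∪out(1)=∅
  fail(9) 'aeae': from fail(8)=6 chase 'e': 6 ⇒ 7;  out=∅∪out(7)={6}
  fail(16) 'aded': from fail(15)=1 chase 'd': 1 ⇒ 12;  out=∅∪out(12)={2}
  fail(19) 'edcb': from fail(18)=13 chase 'b': 13→0 ⇒ 0;  out=∅∪out(0)=∅
  fail(5) 'ebbed': from fail(4)=1 chase 'd': 1 ⇒ 12;  out={0}∪out(12)={0,2}
  fail(10) 'aeaea': from fail(9)=7 chase 'a': 7 ⇒ 8;  out=∅∪out(8)=∅
  fail(17) 'adede': from fail(16)=12 chase 'e': 12→0 ⇒ 1;  out={4}∪out(1)={4}
  fail(20) 'edcbc': from fail(19)=0 chase 'c': 0 ⇒ 13;  out=∅∪out(13)={3}
  fail(11) 'aeaeae': from fail(10)=8 chase 'e': 8 ⇒ 9;  out={1}∪out(9)={1,6}
  fail(21) 'edcbca': from fail(20)=13 chase 'a': 13→0 ⇒ 6;  out={5}∪out(6)={5}

Scan:
[0] read 'a'  n0⇒n6
[1] read 'e'  n6⇒n7  ** P6@[0:1]
[2] read 'e'  n7⇒n1 ·f
[3] read 'e'  n1⇒n1 ·f
[4] read 'd'  n1⇒n12  ** P2@[3:4]
[5] read 'c'  n12⇒n18  ** P3@[5:5]
[6] read 'b'  n18⇒n19
[7] read 'c'  n19⇒n20  ** P3@[7:7]
[8] read 'a'  n20⇒n21  ** P5@[3:8]
[9] read 'b'  n21⇒n0 ·f
[10] read 'b'  n0⇒n0
[11] read 'e'  n0⇒n1
[12] read 'd'  n1⇒n12  ** P2@[11:12]
[13] read 'c'  n12⇒n18  ** P3@[13:13]
[14] read 'b'  n18⇒n19
[15] read 'e'  n19⇒n1 ·f
[16] read 'e'  n1⇒n1 ·f
[17] read 'b'  n1⇒n2
[18] read 'b'  n2⇒n3
[19] read 'e'  n3⇒n4
[20] read 'd'  n4⇒n5  ** P0@[16:20],P2@[19:20]
[21] read 'a'  n5⇒n6 ·f
[22] read 'e'  n6⇒n7  ** P6@[21:22]
[23] read 'a'  n7⇒n8
[24] read 'e'  n8⇒n9  ** P6@[23:24]
[25] read 'a'  n9⇒n10
[26] read 'e'  n10⇒n11  ** P1@[21:26],P6@[25:26]
[27] read 'b'  n11⇒n2 ·f
[28] read 'c'  n2⇒n13 ·f  ** P3@[28:28]
[29] read 'e'  n13⇒n1 ·f
[30] read 'd'  n1⇒n12  ** P2@[29:30]
[31] read 'c'  n12⇒n18  ** P3@[31:31]
[32] read 'b'  n18⇒n19
[33] read 'c'  n19⇒n20  ** P3@[33:33]
[34] read 'a'  n20⇒n21  ** P5@[29:34]
[35] read 'c'  n21⇒n13 ·f  ** P3@[35:35]
[36] read 'a'  n13⇒n6 ·f
[37] read 'e'  n6⇒n7  ** P6@[36:37]
[38] read 'a'  n7⇒n8
[39] read 'e'  n8⇒n9  ** P6@[38:39]
[40] read 'a'  n9⇒n10
[41] read 'e'  n10⇒n11  ** P1@[36:41],P6@[40:41]
[42] read 'c'  n11⇒n13 ·f  ** P3@[42:42]
[43] read 'c'  n13⇒n13 ·f  ** P3@[43:43]
[44] read 'e'  n13⇒n1 ·f
[45] read 'b'  n1⇒n2
[46] read 'b'  n2⇒n3
[47] read 'a'  n3⇒n6 ·f
[48] read 'd'  n6⇒n14
[49] read 'e'  n14⇒n15
[50] read 'd'  n15⇒n16  ** P2@[49:50]
[51] read 'e'  n16⇒n17  ** P4@[47:51]
[52] read 'e'  n17⇒n1 ·f
[53] read 'c'  n1⇒n13 ·f  ** P3@[53:53]
[54] read 'e'  n13⇒n1 ·f
[55] read 'd'  n1⇒n12  ** P2@[54:55]
[56] read 'd'  n12⇒n0 ·f

Matches: [[1,6],[4,2],[5,3],[7,3],[8,5],[12,2],[13,3],[20,0],[20,2],[22,6],[24,6],[26,1],[26,6],[28,3],[30,2],[31,3],[33,3],[34,5],[35,3],[37,6],[39,6],[41,1],[41,6],[42,3],[43,3],[50,2],[51,4],[53,3],[55,2]]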